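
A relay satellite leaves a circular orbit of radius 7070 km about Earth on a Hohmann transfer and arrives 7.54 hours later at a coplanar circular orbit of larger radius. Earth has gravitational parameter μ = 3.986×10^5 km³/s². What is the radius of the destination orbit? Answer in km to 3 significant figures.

Transfer time t = 7.54 hours = 27144 s, and t = π√(a_t³/μ).
So a_t = (μ t²/π²)^(1/3) = (3.986×10^5 × (27144)² / π²)^(1/3) = 30988 km.
Since a_t = (r₁ + r₂)/2, r₂ = 2a_t − r₁ = 2×30988 − 7070 = 54906 km.

r₂ = 54900 km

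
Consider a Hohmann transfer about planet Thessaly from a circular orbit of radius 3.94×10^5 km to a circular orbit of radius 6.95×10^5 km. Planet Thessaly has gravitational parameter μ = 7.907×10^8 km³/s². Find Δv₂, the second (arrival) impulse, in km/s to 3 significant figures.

Δv₂ = 5.04 km/s

Transfer-ellipse semi-major axis a_t = (r₁ + r₂)/2 = (3.940×10^5 + 6.950×10^5)/2 = 5.445×10^5 km.
On the circular orbit at r = 6.950×10^5 km, v_c = √(μ/r) = 33.730 km/s.
Vis-viva on the transfer ellipse at r = 6.950×10^5 km gives v_t = √[μ(2/r − 1/a_t)] = 28.692 km/s.
Δv₂ = |v_t − v_c| = |28.692 − 33.730| = 5.038 km/s.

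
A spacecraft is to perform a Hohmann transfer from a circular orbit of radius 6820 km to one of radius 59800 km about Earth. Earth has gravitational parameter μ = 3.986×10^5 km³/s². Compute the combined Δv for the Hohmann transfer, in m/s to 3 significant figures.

Δv = 4010 m/s

Semi-major axis of the transfer orbit: a_t = (6820 + 59800)/2 = 33310 km.
Circular speed at r₁: v₁ = √(μ/r₁) = √(3.986×10^5/6820) = 7.6450 km/s.
On the transfer ellipse at r₁, v² = μ(2/r − 1/a) gives v_p = √[μ(2/r₁ − 1/a_t)] = 10.243 km/s.
First burn Δv₁ = |v_p − v₁| = 2.598 km/s.
Circular speed at r₂: v₂ = √(μ/r₂) = 2.582 km/s.
Transfer-orbit speed at r₂: v_a = √[μ(2/r₂ − 1/a_t)] = 1.168 km/s.
Second burn Δv₂ = |v₂ − v_a| = 1.414 km/s.
Total Δv = Δv₁ + Δv₂ = 4.012 km/s.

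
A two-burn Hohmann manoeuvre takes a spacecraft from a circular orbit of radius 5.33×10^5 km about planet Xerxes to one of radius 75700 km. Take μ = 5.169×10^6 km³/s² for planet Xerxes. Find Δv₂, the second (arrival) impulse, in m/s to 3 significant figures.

Semi-major axis of the transfer orbit: a_t = (5.330×10^5 + 75700)/2 = 3.0435×10^5 km.
On the circular orbit at r = 75700 km, v_c = √(μ/r) = 8.2633 km/s.
Vis-viva on the transfer ellipse at r = 75700 km gives v_t = √[μ(2/r − 1/a_t)] = 10.935 km/s.
Δv₂ = |v_t − v_c| = |10.935 − 8.2633| = 2.672 km/s.

Δv₂ = 2670 m/s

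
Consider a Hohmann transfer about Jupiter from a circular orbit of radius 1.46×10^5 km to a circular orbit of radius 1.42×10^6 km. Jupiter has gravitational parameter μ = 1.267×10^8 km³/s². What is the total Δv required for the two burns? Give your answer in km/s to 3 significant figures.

Δv = 15.6 km/s

Semi-major axis of the transfer orbit: a_t = (1.460×10^5 + 1.420×10^6)/2 = 7.830×10^5 km.
At r₁ the circular-orbit speed is v₁ = √(μ/r₁) = 29.46 km/s.
On the transfer ellipse at r₁, vis-viva equation gives v_p = √[μ(2/r₁ − 1/a_t)] = 39.67 km/s.
First burn Δv₁ = |v_p − v₁| = 10.21 km/s.
Circular speed at r₂: v₂ = √(μ/r₂) = 9.446 km/s.
Transfer-orbit speed at r₂: v_a = √[μ(2/r₂ − 1/a_t)] = 4.079 km/s.
Second burn Δv₂ = |v₂ − v_a| = 5.367 km/s.
Total Δv = Δv₁ + Δv₂ = 15.58 km/s.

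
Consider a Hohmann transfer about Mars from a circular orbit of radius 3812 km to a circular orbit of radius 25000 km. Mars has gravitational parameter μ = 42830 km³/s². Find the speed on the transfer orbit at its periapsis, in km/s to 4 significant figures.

The Hohmann ellipse has a_t = (r₁ + r₂)/2 = 14406 km.
The periapsis of the transfer ellipse is at r = 3812 km.
Vis-viva: v = √[μ(2/r − 1/a_t)] = √[42830 × (2/3812 − 1/14406)] = 4.416 km/s.

v = 4.416 km/s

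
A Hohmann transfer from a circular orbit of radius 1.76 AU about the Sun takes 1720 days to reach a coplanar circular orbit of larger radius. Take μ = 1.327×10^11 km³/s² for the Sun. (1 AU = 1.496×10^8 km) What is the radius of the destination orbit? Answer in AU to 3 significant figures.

In km: r₁ = 1.76 × 1.496×10^8 = 2.63296×10^8 km.
Transfer time t = 1720 days = 1.48608×10^8 s, and t = π√(a_t³/μ).
So a_t = (μ t²/π²)^(1/3) = (1.327×10^11 × (1.48608×10^8)² / π²)^(1/3) = 6.6714×10^8 km.
Since a_t = (r₁ + r₂)/2, r₂ = 2a_t − r₁ = 2×6.6714×10^8 − 2.63296×10^8 = 1.070984×10^9 km.
In AU: r₂ = 1.070984×10^9 / 1.496×10^8 = 7.16 AU.

r₂ = 7.16 AU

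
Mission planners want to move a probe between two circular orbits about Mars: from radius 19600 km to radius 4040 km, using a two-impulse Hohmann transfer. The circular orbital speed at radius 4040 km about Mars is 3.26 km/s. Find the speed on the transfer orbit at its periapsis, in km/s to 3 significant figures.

From the circular-orbit relation v² = μ/r at r = 4040 km: μ = v²r = (3.26)² × 4040 = 42935.5 km³/s².
The Hohmann ellipse has a_t = (r₁ + r₂)/2 = 11820 km.
The periapsis of the transfer ellipse is at r = 4040 km.
Applying v² = μ(2/r − 1/a_t): v = 4.198 km/s.

v = 4.20 km/s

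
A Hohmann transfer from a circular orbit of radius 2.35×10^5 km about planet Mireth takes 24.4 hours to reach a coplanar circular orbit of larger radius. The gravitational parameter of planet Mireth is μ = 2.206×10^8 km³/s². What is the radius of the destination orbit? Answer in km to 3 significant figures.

r₂ = 8.78×10^5 km

Transfer time t = 24.4 hours = 87840 s, and t = π√(a_t³/μ).
So a_t = (μ t²/π²)^(1/3) = (2.206×10^8 × (87840)² / π²)^(1/3) = 5.5663×10^5 km.
Since a_t = (r₁ + r₂)/2, r₂ = 2a_t − r₁ = 2×5.5663×10^5 − 2.350×10^5 = 8.7826×10^5 km.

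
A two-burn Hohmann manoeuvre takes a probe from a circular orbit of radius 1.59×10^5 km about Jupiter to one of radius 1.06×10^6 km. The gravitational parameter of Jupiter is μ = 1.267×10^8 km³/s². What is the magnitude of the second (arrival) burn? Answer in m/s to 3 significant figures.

The Hohmann ellipse has a_t = (r₁ + r₂)/2 = 6.095×10^5 km.
Circular speed at r = 1.060×10^6 km: v_c = √(μ/r) = 10.933 km/s.
Vis-viva on the transfer ellipse at r = 1.060×10^6 km gives v_t = √[μ(2/r − 1/a_t)] = 5.5840 km/s.
Δv₂ = |v_t − v_c| = |5.5840 − 10.933| = 5.349 km/s.

Δv₂ = 5350 m/s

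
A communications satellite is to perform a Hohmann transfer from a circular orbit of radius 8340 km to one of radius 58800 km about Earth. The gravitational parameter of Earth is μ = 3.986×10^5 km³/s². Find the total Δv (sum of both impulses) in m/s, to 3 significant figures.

Δv = 3540 m/s

The Hohmann ellipse has a_t = (r₁ + r₂)/2 = 33570 km.
Circular speed at r₁: v₁ = √(μ/r₁) = √(3.986×10^5/8340) = 6.9133 km/s.
On the transfer ellipse at r₁, vis-viva gives v_p = √[μ(2/r₁ − 1/a_t)] = 9.1495 km/s.
First burn Δv₁ = |v_p − v₁| = 2.236 km/s.
Circular speed at r₂: v₂ = √(μ/r₂) = 2.604 km/s.
Transfer-orbit speed at r₂: v_a = √[μ(2/r₂ − 1/a_t)] = 1.298 km/s.
Second burn Δv₂ = |v₂ − v_a| = 1.306 km/s.
Total Δv = Δv₁ + Δv₂ = 3.542 km/s.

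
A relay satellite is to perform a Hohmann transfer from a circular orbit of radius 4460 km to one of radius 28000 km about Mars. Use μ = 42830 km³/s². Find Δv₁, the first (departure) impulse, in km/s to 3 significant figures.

Δv₁ = 0.971 km/s

Semi-major axis of the transfer orbit: a_t = (4460 + 28000)/2 = 16230 km.
Circular speed at r = 4460 km: v_c = √(μ/r) = 3.0989 km/s.
Transfer-orbit speed at the same r (vis-viva, a = a_t): v_t = √[μ(2/r − 1/a_t)] = 4.0703 km/s.
Δv₁ = |v_t − v_c| = |4.0703 − 3.0989| = 0.9714 km/s.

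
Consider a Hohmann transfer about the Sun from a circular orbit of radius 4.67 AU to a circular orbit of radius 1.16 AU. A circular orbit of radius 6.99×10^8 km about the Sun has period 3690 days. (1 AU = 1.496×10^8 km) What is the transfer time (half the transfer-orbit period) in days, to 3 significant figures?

From Kepler's third law T² = 4π²r³/μ at r = 6.99×10^8 km, T = 3690 days = 3690 × 86400 s = 3.18816×10^8 s: μ = 4π²r³/T² = 1.32651×10^11 km³/s².
In km: r₁ = 4.67 × 1.496×10^8 = 6.98632×10^8 km; r₂ = 1.16 × 1.496×10^8 = 1.73536×10^8 km.
Transfer-ellipse semi-major axis a_t = (r₁ + r₂)/2 = (6.98632×10^8 + 1.73536×10^8)/2 = 4.36084×10^8 km.
Transfer time t = π√(a_t³/μ) = π√((4.36084×10^8)³ / 1.32651×10^11) = 7.855×10^7 s.
Converting: 7.855×10^7 s ÷ 86400 s/day = 909 days.

t = 909 days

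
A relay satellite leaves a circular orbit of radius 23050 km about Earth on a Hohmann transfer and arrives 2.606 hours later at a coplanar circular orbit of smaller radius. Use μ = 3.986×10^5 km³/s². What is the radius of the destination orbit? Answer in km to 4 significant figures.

r₂ = 7473 km

Transfer time t = 2.606 hours = 9381.6 s, and t = π√(a_t³/μ).
So a_t = (μ t²/π²)^(1/3) = (3.986×10^5 × (9381.6)² / π²)^(1/3) = 15261.5 km.
Since a_t = (r₁ + r₂)/2, r₂ = 2a_t − r₁ = 2×15261.5 − 23050 = 7473 km.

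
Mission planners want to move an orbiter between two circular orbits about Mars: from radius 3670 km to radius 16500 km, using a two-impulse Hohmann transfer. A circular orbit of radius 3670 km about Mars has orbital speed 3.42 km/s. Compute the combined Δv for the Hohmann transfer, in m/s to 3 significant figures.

Δv = 1590 m/s

From the circular-orbit relation v² = μ/r at r = 3670 km: μ = v²r = (3.42)² × 3670 = 42925.8 km³/s².
Transfer-ellipse semi-major axis a_t = (r₁ + r₂)/2 = (3670 + 16500)/2 = 10085 km.
Circular speed at r₁: v₁ = √(μ/r₁) = √(42925.8/3670) = 3.4200 km/s.
Transfer-orbit speed at r₁ (vis-viva): v_p = √[μ(2/r₁ − 1/a_t)] = 4.3745 km/s.
First burn Δv₁ = |v_p − v₁| = 0.9545 km/s.
Circular speed at r₂: v₂ = √(μ/r₂) = 1.6129 km/s.
Transfer-orbit speed at r₂: v_a = √[μ(2/r₂ − 1/a_t)] = 0.97300 km/s.
Second burn Δv₂ = |v₂ − v_a| = 0.6399 km/s.
Total Δv = Δv₁ + Δv₂ = 1.594 km/s.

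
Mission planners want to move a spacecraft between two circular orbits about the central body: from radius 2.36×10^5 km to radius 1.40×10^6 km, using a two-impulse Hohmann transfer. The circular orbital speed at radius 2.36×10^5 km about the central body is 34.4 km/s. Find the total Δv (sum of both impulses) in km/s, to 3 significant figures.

Δv = 17.1 km/s

From the circular-orbit relation v² = μ/r at r = 2.36×10^5 km: μ = v²r = (34.4)² × 2.36×10^5 = 2.79273×10^8 km³/s².
Semi-major axis of the transfer orbit: a_t = (2.360×10^5 + 1.400×10^6)/2 = 8.180×10^5 km.
At r₁ the circular-orbit speed is v₁ = √(μ/r₁) = 34.40 km/s.
Transfer-orbit speed at r₁ (v² = μ(2/r − 1/a)): v_p = √[μ(2/r₁ − 1/a_t)] = 45.00 km/s.
First burn Δv₁ = |v_p − v₁| = 10.60 km/s.
Circular speed at r₂: v₂ = √(μ/r₂) = 14.12376 km/s.
Transfer-orbit speed at r₂: v_a = √[μ(2/r₂ − 1/a_t)] = 7.586296 km/s.
Second burn Δv₂ = |v₂ − v_a| = 6.537 km/s.
Δv = Δv₁ + Δv₂ = 10.60 + 6.537 = 17.14 km/s.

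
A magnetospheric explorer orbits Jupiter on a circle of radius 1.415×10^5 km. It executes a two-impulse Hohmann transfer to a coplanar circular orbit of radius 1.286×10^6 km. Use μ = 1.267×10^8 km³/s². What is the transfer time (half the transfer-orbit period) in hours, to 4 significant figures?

Transfer-ellipse semi-major axis a_t = (r₁ + r₂)/2 = (1.415×10^5 + 1.286×10^6)/2 = 7.1375×10^5 km.
Half the transfer-orbit period gives t = π√(a_t³/μ) = 1.683×10^5 s.
Converting: 1.683×10^5 s ÷ 3600 s/hour = 46.75 hours.

t = 46.75 hours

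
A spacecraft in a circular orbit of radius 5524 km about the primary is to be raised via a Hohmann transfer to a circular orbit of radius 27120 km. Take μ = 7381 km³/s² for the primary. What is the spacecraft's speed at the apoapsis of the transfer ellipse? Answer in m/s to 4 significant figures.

v = 303.5 m/s

Semi-major axis of the transfer orbit: a_t = (5524 + 27120)/2 = 16322 km.
The apoapsis of the transfer ellipse is at r = 27120 km.
Applying v² = μ(2/r − 1/a_t): v = 0.3035 km/s.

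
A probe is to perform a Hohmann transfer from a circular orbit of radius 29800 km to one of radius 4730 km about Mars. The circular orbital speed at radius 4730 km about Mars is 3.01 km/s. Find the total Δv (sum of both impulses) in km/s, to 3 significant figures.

From the circular-orbit relation v² = μ/r at r = 4730 km: μ = v²r = (3.01)² × 4730 = 42854.3 km³/s².
Transfer-ellipse semi-major axis a_t = (r₁ + r₂)/2 = (29800 + 4730)/2 = 17265 km.
Circular speed at r₁: v₁ = √(μ/r₁) = √(42854.3/29800) = 1.1992 km/s.
On the transfer ellipse at r₁, v² = μ(2/r − 1/a) gives v_a = √[μ(2/r₁ − 1/a_t)] = 0.62768 km/s.
First burn Δv₁ = |v_a − v₁| = 0.5715 km/s.
At r₂, v₂ = √(μ/r₂) = 3.0100 km/s.
Transfer-orbit speed at r₂: v_p = √[μ(2/r₂ − 1/a_t)] = 3.9545 km/s.
Second burn Δv₂ = |v₂ − v_p| = 0.9445 km/s.
Total Δv = Δv₁ + Δv₂ = 1.516 km/s.

Δv = 1.52 km/s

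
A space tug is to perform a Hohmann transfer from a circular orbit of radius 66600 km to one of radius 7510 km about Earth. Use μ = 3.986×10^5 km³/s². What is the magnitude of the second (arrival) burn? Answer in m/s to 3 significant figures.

Semi-major axis of the transfer orbit: a_t = (66600 + 7510)/2 = 37055 km.
Circular speed at r = 7510 km: v_c = √(μ/r) = 7.285 km/s.
Vis-viva on the transfer ellipse at r = 7510 km gives v_t = √[μ(2/r − 1/a_t)] = 9.767 km/s.
Δv₂ = |v_t − v_c| = |9.767 − 7.285| = 2.482 km/s.

Δv₂ = 2480 m/s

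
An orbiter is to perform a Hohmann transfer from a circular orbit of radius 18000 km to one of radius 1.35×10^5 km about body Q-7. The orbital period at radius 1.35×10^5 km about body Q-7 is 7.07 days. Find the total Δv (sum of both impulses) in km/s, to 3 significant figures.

Δv = 1.96 km/s

From Kepler's third law T² = 4π²r³/μ at r = 1.35×10^5 km, T = 7.07 days = 7.07 × 86400 s = 6.10848×10^5 s: μ = 4π²r³/T² = 2.60312×10^5 km³/s².
Transfer-ellipse semi-major axis a_t = (r₁ + r₂)/2 = (18000 + 1.350×10^5)/2 = 76500 km.
At r₁ the circular-orbit speed is v₁ = √(μ/r₁) = 3.803 km/s.
On the transfer ellipse at r₁, vis-viva gives v_p = √[μ(2/r₁ − 1/a_t)] = 5.052 km/s.
First burn Δv₁ = |v_p − v₁| = 1.249 km/s.
Circular speed at r₂: v₂ = √(μ/r₂) = 1.3886 km/s.
Transfer-orbit speed at r₂: v_a = √[μ(2/r₂ − 1/a_t)] = 0.67358 km/s.
Second burn Δv₂ = |v₂ − v_a| = 0.7150 km/s.
Δv = Δv₁ + Δv₂ = 1.249 + 0.7150 = 1.964 km/s.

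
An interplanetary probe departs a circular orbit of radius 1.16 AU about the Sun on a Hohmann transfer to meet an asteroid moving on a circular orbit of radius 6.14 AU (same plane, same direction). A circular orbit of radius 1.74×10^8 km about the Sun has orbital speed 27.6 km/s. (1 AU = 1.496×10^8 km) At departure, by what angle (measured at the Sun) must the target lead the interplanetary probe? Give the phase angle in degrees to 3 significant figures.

From the circular-orbit relation v² = μ/r at r = 1.74×10^8 km: μ = v²r = (27.6)² × 1.74×10^8 = 1.32546×10^11 km³/s².
In km: r₁ = 1.16 × 1.496×10^8 = 1.73536×10^8 km; r₂ = 6.14 × 1.496×10^8 = 9.18544×10^8 km.
The Hohmann ellipse has a_t = (r₁ + r₂)/2 = 5.4604×10^8 km.
Transfer time t = π√(a_t³/μ) = 1.1010×10^8 s.
Target angular speed ω₂ = √(μ/r₂³) = 1.3078×10^-8 rad/s.
Angle swept by the target during transfer: ω₂·t = 1.4399 rad = 82.50°.
Arrival is 180° from departure on the ellipse, so φ = 180° − 82.50° = 97.5°.

φ = 97.5°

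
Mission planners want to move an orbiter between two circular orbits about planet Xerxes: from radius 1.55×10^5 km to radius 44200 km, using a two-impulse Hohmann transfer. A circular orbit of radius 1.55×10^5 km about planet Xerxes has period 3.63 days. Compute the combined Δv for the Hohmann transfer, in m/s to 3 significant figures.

From Kepler's third law T² = 4π²r³/μ at r = 1.55×10^5 km, T = 3.63 days = 3.63 × 86400 s = 3.13632×10^5 s: μ = 4π²r³/T² = 1.49456×10^6 km³/s².
The Hohmann ellipse has a_t = (r₁ + r₂)/2 = 99600 km.
Circular speed at r₁: v₁ = √(μ/r₁) = √(1.49456×10^6/1.550×10^5) = 3.1052 km/s.
Transfer-orbit speed at r₁ (vis-viva): v_a = √[μ(2/r₁ − 1/a_t)] = 2.0686 km/s.
First burn Δv₁ = |v_a − v₁| = 1.037 km/s.
Circular speed at r₂: v₂ = √(μ/r₂) = 5.815 km/s.
Transfer-orbit speed at r₂: v_p = √[μ(2/r₂ − 1/a_t)] = 7.254 km/s.
Second burn Δv₂ = |v₂ − v_p| = 1.439 km/s.
Total Δv = Δv₁ + Δv₂ = 2.476 km/s.

Δv = 2480 m/s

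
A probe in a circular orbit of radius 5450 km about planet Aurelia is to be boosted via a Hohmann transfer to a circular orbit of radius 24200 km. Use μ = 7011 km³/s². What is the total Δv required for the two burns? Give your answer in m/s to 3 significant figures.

Δv = 527 m/s

Transfer-ellipse semi-major axis a_t = (r₁ + r₂)/2 = (5450 + 24200)/2 = 14825 km.
Circular speed at r₁: v₁ = √(μ/r₁) = √(7011/5450) = 1.1342 km/s.
On the transfer ellipse at r₁, vis-viva gives v_p = √[μ(2/r₁ − 1/a_t)] = 1.4491 km/s.
First burn Δv₁ = |v_p − v₁| = 0.3149 km/s.
Circular speed at r₂: v₂ = √(μ/r₂) = 0.5382 km/s.
Transfer-orbit speed at r₂: v_a = √[μ(2/r₂ − 1/a_t)] = 0.3263 km/s.
Second burn Δv₂ = |v₂ − v_a| = 0.2119 km/s.
Total Δv = Δv₁ + Δv₂ = 0.5268 km/s.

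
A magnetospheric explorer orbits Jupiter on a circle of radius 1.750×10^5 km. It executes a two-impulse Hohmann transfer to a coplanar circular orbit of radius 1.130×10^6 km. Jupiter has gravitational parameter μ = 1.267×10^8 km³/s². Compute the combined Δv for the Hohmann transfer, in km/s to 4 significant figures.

Δv = 13.61 km/s

Transfer-ellipse semi-major axis a_t = (r₁ + r₂)/2 = (1.750×10^5 + 1.130×10^6)/2 = 6.525×10^5 km.
At r₁ the circular-orbit speed is v₁ = √(μ/r₁) = 26.907 km/s.
Transfer-orbit speed at r₁ (vis-viva): v_p = √[μ(2/r₁ − 1/a_t)] = 35.409 km/s.
First burn Δv₁ = |v_p − v₁| = 8.502 km/s.
At r₂, v₂ = √(μ/r₂) = 10.589 km/s.
Transfer-orbit speed at r₂: v_a = √[μ(2/r₂ − 1/a_t)] = 5.4838 km/s.
Second burn Δv₂ = |v₂ − v_a| = 5.105 km/s.
Total Δv = Δv₁ + Δv₂ = 13.61 km/s.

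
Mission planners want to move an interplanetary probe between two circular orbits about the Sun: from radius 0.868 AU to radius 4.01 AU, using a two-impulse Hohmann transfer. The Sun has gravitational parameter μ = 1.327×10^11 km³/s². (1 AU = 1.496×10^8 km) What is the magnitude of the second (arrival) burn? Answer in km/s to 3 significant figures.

Δv₂ = 6.00 km/s

In km: r₁ = 0.868 × 1.496×10^8 = 1.298528×10^8 km; r₂ = 4.01 × 1.496×10^8 = 5.99896×10^8 km.
Transfer-ellipse semi-major axis a_t = (r₁ + r₂)/2 = (1.298528×10^8 + 5.99896×10^8)/2 = 3.648744×10^8 km.
Circular speed at r = 5.99896×10^8 km: v_c = √(μ/r) = 14.873 km/s.
Vis-viva on the transfer ellipse at r = 5.99896×10^8 km gives v_t = √[μ(2/r − 1/a_t)] = 8.8726 km/s.
Δv₂ = |v_t − v_c| = |8.8726 − 14.873| = 6.000 km/s.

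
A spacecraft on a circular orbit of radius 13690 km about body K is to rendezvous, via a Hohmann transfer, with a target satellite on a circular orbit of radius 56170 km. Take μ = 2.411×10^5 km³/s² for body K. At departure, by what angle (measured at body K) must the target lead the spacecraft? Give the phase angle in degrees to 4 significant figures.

φ = 91.73°

Transfer-ellipse semi-major axis a_t = (r₁ + r₂)/2 = (13690 + 56170)/2 = 34930 km.
Transfer time t = π√(a_t³/μ) = 41769 s.
Target angular speed ω₂ = √(μ/r₂³) = 3.6884×10^-5 rad/s.
Angle swept by the target during transfer: ω₂·t = 1.5406 rad = 88.27°.
Arrival is 180° from departure on the ellipse, so φ = 180° − 88.27° = 91.73°.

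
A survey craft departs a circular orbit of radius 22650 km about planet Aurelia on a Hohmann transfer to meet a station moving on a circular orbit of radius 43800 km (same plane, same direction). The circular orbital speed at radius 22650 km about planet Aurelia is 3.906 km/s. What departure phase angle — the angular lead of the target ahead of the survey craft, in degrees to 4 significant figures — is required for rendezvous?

φ = 61.08°

From the circular-orbit relation v² = μ/r at r = 22650 km: μ = v²r = (3.906)² × 22650 = 3.45567×10^5 km³/s².
Transfer-ellipse semi-major axis a_t = (r₁ + r₂)/2 = (22650 + 43800)/2 = 33225 km.
The half-period of the transfer ellipse is t = π√(a_t³/μ) = 32365.4 s.
Target angular speed ω₂ = √(μ/r₂³) = 6.41291×10^-5 rad/s.
Angle swept by the target during transfer: ω₂·t = 2.0756 rad = 118.92°.
The survey craft traverses 180° on the transfer ellipse, so the target must lead by 180° − 118.92° = 61.08°.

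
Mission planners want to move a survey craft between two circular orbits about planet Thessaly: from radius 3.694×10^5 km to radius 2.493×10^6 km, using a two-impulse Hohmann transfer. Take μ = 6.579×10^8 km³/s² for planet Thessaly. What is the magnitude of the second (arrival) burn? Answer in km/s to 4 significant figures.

Δv₂ = 7.992 km/s

The Hohmann ellipse has a_t = (r₁ + r₂)/2 = 1.4312×10^6 km.
On the circular orbit at r = 2.493×10^6 km, v_c = √(μ/r) = 16.245 km/s.
Transfer-orbit speed at the same r (vis-viva, a = a_t): v_t = √[μ(2/r − 1/a_t)] = 8.2531 km/s.
Δv₂ = |v_t − v_c| = |8.2531 − 16.245| = 7.992 km/s.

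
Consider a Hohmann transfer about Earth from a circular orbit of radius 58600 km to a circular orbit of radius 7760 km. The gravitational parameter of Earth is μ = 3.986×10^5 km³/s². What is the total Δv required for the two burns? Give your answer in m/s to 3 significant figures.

Δv = 3700 m/s

Semi-major axis of the transfer orbit: a_t = (58600 + 7760)/2 = 33180 km.
Circular speed at r₁: v₁ = √(μ/r₁) = √(3.986×10^5/58600) = 2.6081 km/s.
Transfer-orbit speed at r₁ (v² = μ(2/r − 1/a)): v_a = √[μ(2/r₁ − 1/a_t)] = 1.2613 km/s.
First burn Δv₁ = |v_a − v₁| = 1.3468 km/s.
At r₂, v₂ = √(μ/r₂) = 7.1670 km/s.
Transfer-orbit speed at r₂: v_p = √[μ(2/r₂ − 1/a_t)] = 9.5246 km/s.
Second burn Δv₂ = |v₂ − v_p| = 2.3576 km/s.
Total Δv = Δv₁ + Δv₂ = 3.704 km/s.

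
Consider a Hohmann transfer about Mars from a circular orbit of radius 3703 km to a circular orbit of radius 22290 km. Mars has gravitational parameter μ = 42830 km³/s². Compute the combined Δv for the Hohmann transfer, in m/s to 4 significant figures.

Semi-major axis of the transfer orbit: a_t = (3703 + 22290)/2 = 12996.5 km.
At r₁ the circular-orbit speed is v₁ = √(μ/r₁) = 3.401 km/s.
On the transfer ellipse at r₁, v² = μ(2/r − 1/a) gives v_p = √[μ(2/r₁ − 1/a_t)] = 4.454 km/s.
First burn Δv₁ = |v_p − v₁| = 1.053 km/s.
At r₂, v₂ = √(μ/r₂) = 1.3862 km/s.
Transfer-orbit speed at r₂: v_a = √[μ(2/r₂ − 1/a_t)] = 0.73992 km/s.
Second burn Δv₂ = |v₂ − v_a| = 0.6463 km/s.
Δv = Δv₁ + Δv₂ = 1.053 + 0.6463 = 1.699 km/s.

Δv = 1699 m/s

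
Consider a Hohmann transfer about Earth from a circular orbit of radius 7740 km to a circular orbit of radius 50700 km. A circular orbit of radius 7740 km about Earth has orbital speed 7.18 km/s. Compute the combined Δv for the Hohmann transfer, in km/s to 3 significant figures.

Δv = 3.64 km/s

From the circular-orbit relation v² = μ/r at r = 7740 km: μ = v²r = (7.18)² × 7740 = 3.99016×10^5 km³/s².
Transfer-ellipse semi-major axis a_t = (r₁ + r₂)/2 = (7740 + 50700)/2 = 29220 km.
Circular speed at r₁: v₁ = √(μ/r₁) = √(3.99016×10^5/7740) = 7.1800 km/s.
Transfer-orbit speed at r₁ (vis-viva equation): v_p = √[μ(2/r₁ − 1/a_t)] = 9.4578 km/s.
First burn Δv₁ = |v_p − v₁| = 2.2778 km/s.
At r₂, v₂ = √(μ/r₂) = 2.80538 km/s.
Transfer-orbit speed at r₂: v_a = √[μ(2/r₂ − 1/a_t)] = 1.44385 km/s.
Second burn Δv₂ = |v₂ − v_a| = 1.3615 km/s.
Δv = Δv₁ + Δv₂ = 2.2778 + 1.3615 = 3.639 km/s.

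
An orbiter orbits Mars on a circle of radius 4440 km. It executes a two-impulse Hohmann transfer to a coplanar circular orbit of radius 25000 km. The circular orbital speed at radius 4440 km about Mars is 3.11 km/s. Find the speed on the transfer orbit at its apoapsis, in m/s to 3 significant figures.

v = 720 m/s

From the circular-orbit relation v² = μ/r at r = 4440 km: μ = v²r = (3.11)² × 4440 = 42944.1 km³/s².
Semi-major axis of the transfer orbit: a_t = (4440 + 25000)/2 = 14720 km.
At apoapsis, r = 25000 km.
Applying v² = μ(2/r − 1/a_t): v = 0.7198 km/s.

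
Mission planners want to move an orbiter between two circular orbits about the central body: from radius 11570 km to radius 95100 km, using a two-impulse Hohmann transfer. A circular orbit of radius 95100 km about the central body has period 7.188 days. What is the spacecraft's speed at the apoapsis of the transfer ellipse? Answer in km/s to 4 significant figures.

v = 0.4481 km/s

From Kepler's third law T² = 4π²r³/μ at r = 95100 km, T = 7.188 days = 7.188 × 86400 s = 6.210432×10^5 s: μ = 4π²r³/T² = 88035.5 km³/s².
Semi-major axis of the transfer orbit: a_t = (11570 + 95100)/2 = 53335 km.
At apoapsis, r = 95100 km.
Applying v² = μ(2/r − 1/a_t): v = 0.4481 km/s.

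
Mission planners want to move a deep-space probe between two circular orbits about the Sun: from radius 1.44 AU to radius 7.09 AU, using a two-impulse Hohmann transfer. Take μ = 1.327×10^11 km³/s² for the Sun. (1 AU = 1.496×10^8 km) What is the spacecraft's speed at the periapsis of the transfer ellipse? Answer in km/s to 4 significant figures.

v = 32.00 km/s

In km: r₁ = 1.44 × 1.496×10^8 = 2.15424×10^8 km; r₂ = 7.09 × 1.496×10^8 = 1.060664×10^9 km.
Semi-major axis of the transfer orbit: a_t = (2.15424×10^8 + 1.060664×10^9)/2 = 6.38044×10^8 km.
At periapsis, r = 2.15424×10^8 km.
Applying v² = μ(2/r − 1/a_t): v = 32.00 km/s.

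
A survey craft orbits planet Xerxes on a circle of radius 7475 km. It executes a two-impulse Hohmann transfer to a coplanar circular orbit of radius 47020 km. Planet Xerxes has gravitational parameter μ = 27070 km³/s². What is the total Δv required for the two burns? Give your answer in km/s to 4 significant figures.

Δv = 0.9582 km/s

Semi-major axis of the transfer orbit: a_t = (7475 + 47020)/2 = 27247.5 km.
At r₁ the circular-orbit speed is v₁ = √(μ/r₁) = 1.9030 km/s.
Transfer-orbit speed at r₁ (vis-viva): v_p = √[μ(2/r₁ − 1/a_t)] = 2.4999 km/s.
First burn Δv₁ = |v_p − v₁| = 0.5969 km/s.
At r₂, v₂ = √(μ/r₂) = 0.75876 km/s.
Transfer-orbit speed at r₂: v_a = √[μ(2/r₂ − 1/a_t)] = 0.39742 km/s.
Second burn Δv₂ = |v₂ − v_a| = 0.3613 km/s.
Total Δv = Δv₁ + Δv₂ = 0.9582 km/s.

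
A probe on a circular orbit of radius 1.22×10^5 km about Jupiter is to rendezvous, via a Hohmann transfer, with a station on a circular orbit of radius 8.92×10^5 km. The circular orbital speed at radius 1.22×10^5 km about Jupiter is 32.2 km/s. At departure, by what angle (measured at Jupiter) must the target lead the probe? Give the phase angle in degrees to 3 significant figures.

φ = 103°

From the circular-orbit relation v² = μ/r at r = 1.22×10^5 km: μ = v²r = (32.2)² × 1.22×10^5 = 1.26494×10^8 km³/s².
Transfer-ellipse semi-major axis a_t = (r₁ + r₂)/2 = (1.220×10^5 + 8.920×10^5)/2 = 5.070×10^5 km.
The half-period of the transfer ellipse is t = π√(a_t³/μ) = 1.0084×10^5 s.
The target's mean motion on its circular orbit is ω₂ = √(μ/r₂³) = 1.3350×10^-5 rad/s.
Angle swept by the target during transfer: ω₂·t = 1.3462 rad = 77.13°.
The probe traverses 180° on the transfer ellipse, so the target must lead by 180° − 77.13° = 103°.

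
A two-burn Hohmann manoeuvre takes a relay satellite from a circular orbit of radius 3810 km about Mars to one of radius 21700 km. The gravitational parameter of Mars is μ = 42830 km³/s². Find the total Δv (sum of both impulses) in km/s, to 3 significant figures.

Δv = 1.66 km/s

Transfer-ellipse semi-major axis a_t = (r₁ + r₂)/2 = (3810 + 21700)/2 = 12755 km.
At r₁ the circular-orbit speed is v₁ = √(μ/r₁) = 3.353 km/s.
Transfer-orbit speed at r₁ (v² = μ(2/r − 1/a)): v_p = √[μ(2/r₁ − 1/a_t)] = 4.373 km/s.
First burn Δv₁ = |v_p − v₁| = 1.020 km/s.
At r₂, v₂ = √(μ/r₂) = 1.4049 km/s.
Transfer-orbit speed at r₂: v_a = √[μ(2/r₂ − 1/a_t)] = 0.76783 km/s.
Second burn Δv₂ = |v₂ − v_a| = 0.6371 km/s.
Δv = Δv₁ + Δv₂ = 1.020 + 0.6371 = 1.657 km/s.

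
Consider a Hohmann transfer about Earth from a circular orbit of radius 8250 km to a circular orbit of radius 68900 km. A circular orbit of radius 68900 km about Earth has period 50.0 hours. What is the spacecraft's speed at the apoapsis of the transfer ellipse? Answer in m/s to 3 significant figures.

v = 1110 m/s

From Kepler's third law T² = 4π²r³/μ at r = 68900 km, T = 50.0 hours = 50.0 × 3600 s = 1.800×10^5 s: μ = 4π²r³/T² = 3.98540×10^5 km³/s².
The Hohmann ellipse has a_t = (r₁ + r₂)/2 = 38575 km.
At apoapsis, r = 68900 km.
Vis-viva: v = √[μ(2/r − 1/a_t)] = √[3.98540×10^5 × (2/68900 − 1/38575)] = 1.112 km/s.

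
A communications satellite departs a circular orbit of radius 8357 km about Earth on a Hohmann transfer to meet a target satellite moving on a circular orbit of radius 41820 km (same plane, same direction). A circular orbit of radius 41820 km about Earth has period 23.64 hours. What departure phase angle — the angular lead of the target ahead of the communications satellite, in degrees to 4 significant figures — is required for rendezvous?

φ = 96.36°

From Kepler's third law T² = 4π²r³/μ at r = 41820 km, T = 23.64 hours = 23.64 × 3600 s = 85104 s: μ = 4π²r³/T² = 3.98668×10^5 km³/s².
Transfer-ellipse semi-major axis a_t = (r₁ + r₂)/2 = (8357 + 41820)/2 = 25088.5 km.
Transfer time t = π√(a_t³/μ) = 19772.2 s.
The target's mean motion on its circular orbit is ω₂ = √(μ/r₂³) = 7.38295×10^-5 rad/s.
Angle swept by the target during transfer: ω₂·t = 1.4598 rad = 83.64°.
Arrival is 180° from departure on the ellipse, so φ = 180° − 83.64° = 96.36°.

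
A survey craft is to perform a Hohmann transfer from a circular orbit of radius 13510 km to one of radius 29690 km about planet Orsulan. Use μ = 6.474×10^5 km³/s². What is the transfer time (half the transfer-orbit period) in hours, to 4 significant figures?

The Hohmann ellipse has a_t = (r₁ + r₂)/2 = 21600 km.
Half the transfer-orbit period gives t = π√(a_t³/μ) = 12395 s.
Converting: 12395 s ÷ 3600 s/hour = 3.443 hours.

t = 3.443 hours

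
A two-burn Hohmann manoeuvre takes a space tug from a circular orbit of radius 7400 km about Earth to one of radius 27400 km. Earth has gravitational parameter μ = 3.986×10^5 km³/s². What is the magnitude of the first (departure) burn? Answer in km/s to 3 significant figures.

Transfer-ellipse semi-major axis a_t = (r₁ + r₂)/2 = (7400 + 27400)/2 = 17400 km.
On the circular orbit at r = 7400 km, v_c = √(μ/r) = 7.339 km/s.
Vis-viva on the transfer ellipse at r = 7400 km gives v_t = √[μ(2/r − 1/a_t)] = 9.210 km/s.
Δv₁ = |v_t − v_c| = |9.210 − 7.339| = 1.871 km/s.

Δv₁ = 1.87 km/s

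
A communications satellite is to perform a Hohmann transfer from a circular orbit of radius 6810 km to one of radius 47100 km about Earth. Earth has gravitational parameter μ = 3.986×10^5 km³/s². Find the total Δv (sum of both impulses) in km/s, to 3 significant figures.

Semi-major axis of the transfer orbit: a_t = (6810 + 47100)/2 = 26955 km.
Circular speed at r₁: v₁ = √(μ/r₁) = √(3.986×10^5/6810) = 7.65059 km/s.
Transfer-orbit speed at r₁ (vis-viva): v_p = √[μ(2/r₁ − 1/a_t)] = 10.1131 km/s.
First burn Δv₁ = |v_p − v₁| = 2.4625 km/s.
At r₂, v₂ = √(μ/r₂) = 2.9091 km/s.
Transfer-orbit speed at r₂: v_a = √[μ(2/r₂ − 1/a_t)] = 1.4622 km/s.
Second burn Δv₂ = |v₂ − v_a| = 1.4469 km/s.
Δv = Δv₁ + Δv₂ = 2.4625 + 1.4469 = 3.909 km/s.

Δv = 3.91 km/s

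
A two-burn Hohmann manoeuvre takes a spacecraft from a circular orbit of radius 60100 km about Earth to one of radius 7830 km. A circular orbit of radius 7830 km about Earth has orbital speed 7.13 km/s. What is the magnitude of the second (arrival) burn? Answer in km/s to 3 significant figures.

Δv₂ = 2.35 km/s

From the circular-orbit relation v² = μ/r at r = 7830 km: μ = v²r = (7.13)² × 7830 = 3.98053×10^5 km³/s².
Transfer-ellipse semi-major axis a_t = (r₁ + r₂)/2 = (60100 + 7830)/2 = 33965 km.
On the circular orbit at r = 7830 km, v_c = √(μ/r) = 7.130 km/s.
Transfer-orbit speed at the same r (vis-viva, a = a_t): v_t = √[μ(2/r − 1/a_t)] = 9.484 km/s.
Δv₂ = |v_t − v_c| = |9.484 − 7.130| = 2.354 km/s.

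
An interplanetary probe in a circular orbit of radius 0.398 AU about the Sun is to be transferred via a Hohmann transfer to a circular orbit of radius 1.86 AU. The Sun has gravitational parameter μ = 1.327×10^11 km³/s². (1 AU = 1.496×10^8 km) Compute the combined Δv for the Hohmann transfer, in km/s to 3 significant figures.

Δv = 22.3 km/s

In km: r₁ = 0.398 × 1.496×10^8 = 5.95408×10^7 km; r₂ = 1.86 × 1.496×10^8 = 2.78256×10^8 km.
The Hohmann ellipse has a_t = (r₁ + r₂)/2 = 1.688984×10^8 km.
At r₁ the circular-orbit speed is v₁ = √(μ/r₁) = 47.21 km/s.
On the transfer ellipse at r₁, v² = μ(2/r − 1/a) gives v_p = √[μ(2/r₁ − 1/a_t)] = 60.60 km/s.
First burn Δv₁ = |v_p − v₁| = 13.39 km/s.
Circular speed at r₂: v₂ = √(μ/r₂) = 21.838 km/s.
Transfer-orbit speed at r₂: v_a = √[μ(2/r₂ − 1/a_t)] = 12.966 km/s.
Second burn Δv₂ = |v₂ − v_a| = 8.872 km/s.
Total Δv = Δv₁ + Δv₂ = 22.26 km/s.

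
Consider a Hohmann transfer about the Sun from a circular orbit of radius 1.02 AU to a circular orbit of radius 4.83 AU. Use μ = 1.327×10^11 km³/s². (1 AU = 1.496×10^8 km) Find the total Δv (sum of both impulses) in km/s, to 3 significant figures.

In km: r₁ = 1.02 × 1.496×10^8 = 1.52592×10^8 km; r₂ = 4.83 × 1.496×10^8 = 7.22568×10^8 km.
Semi-major axis of the transfer orbit: a_t = (1.52592×10^8 + 7.22568×10^8)/2 = 4.3758×10^8 km.
Circular speed at r₁: v₁ = √(μ/r₁) = √(1.327×10^11/1.52592×10^8) = 29.490 km/s.
On the transfer ellipse at r₁, v² = μ(2/r − 1/a) gives v_p = √[μ(2/r₁ − 1/a_t)] = 37.895 km/s.
First burn Δv₁ = |v_p − v₁| = 8.405 km/s.
Circular speed at r₂: v₂ = √(μ/r₂) = 13.552 km/s.
Transfer-orbit speed at r₂: v_a = √[μ(2/r₂ − 1/a_t)] = 8.0026 km/s.
Second burn Δv₂ = |v₂ − v_a| = 5.549 km/s.
Δv = Δv₁ + Δv₂ = 8.405 + 5.549 = 13.95 km/s.

Δv = 14.0 km/s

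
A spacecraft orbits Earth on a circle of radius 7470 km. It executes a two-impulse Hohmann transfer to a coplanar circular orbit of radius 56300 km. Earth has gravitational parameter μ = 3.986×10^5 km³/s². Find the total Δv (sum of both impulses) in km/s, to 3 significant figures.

Δv = 3.77 km/s

Transfer-ellipse semi-major axis a_t = (r₁ + r₂)/2 = (7470 + 56300)/2 = 31885 km.
Circular speed at r₁: v₁ = √(μ/r₁) = √(3.986×10^5/7470) = 7.305 km/s.
On the transfer ellipse at r₁, v² = μ(2/r − 1/a) gives v_p = √[μ(2/r₁ − 1/a_t)] = 9.707 km/s.
First burn Δv₁ = |v_p − v₁| = 2.402 km/s.
Circular speed at r₂: v₂ = √(μ/r₂) = 2.661 km/s.
Transfer-orbit speed at r₂: v_a = √[μ(2/r₂ − 1/a_t)] = 1.288 km/s.
Second burn Δv₂ = |v₂ − v_a| = 1.373 km/s.
Δv = Δv₁ + Δv₂ = 2.402 + 1.373 = 3.775 km/s.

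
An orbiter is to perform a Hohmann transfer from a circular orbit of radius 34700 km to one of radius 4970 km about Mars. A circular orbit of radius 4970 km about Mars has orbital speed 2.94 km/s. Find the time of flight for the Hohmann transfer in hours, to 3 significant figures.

From the circular-orbit relation v² = μ/r at r = 4970 km: μ = v²r = (2.94)² × 4970 = 42958.7 km³/s².
The Hohmann ellipse has a_t = (r₁ + r₂)/2 = 19835 km.
By Kepler's third law the transfer-orbit period is T = 2π√(a_t³/μ), so t = T/2 = 42340 s.
Converting: 42340 s ÷ 3600 s/hour = 11.8 hours.

t = 11.8 hours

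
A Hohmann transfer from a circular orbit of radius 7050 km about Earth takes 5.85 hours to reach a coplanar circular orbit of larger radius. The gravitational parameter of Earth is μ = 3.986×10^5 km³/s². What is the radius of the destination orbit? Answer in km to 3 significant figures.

Transfer time t = 5.85 hours = 21060 s, and t = π√(a_t³/μ).
So a_t = (μ t²/π²)^(1/3) = (3.986×10^5 × (21060)² / π²)^(1/3) = 26165 km.
Since a_t = (r₁ + r₂)/2, r₂ = 2a_t − r₁ = 2×26165 − 7050 = 45280 km.

r₂ = 45300 km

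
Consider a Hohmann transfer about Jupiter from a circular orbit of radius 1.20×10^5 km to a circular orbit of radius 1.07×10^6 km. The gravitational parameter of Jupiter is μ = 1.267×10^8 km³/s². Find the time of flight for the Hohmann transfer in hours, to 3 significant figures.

t = 35.6 hours

Transfer-ellipse semi-major axis a_t = (r₁ + r₂)/2 = (1.200×10^5 + 1.070×10^6)/2 = 5.950×10^5 km.
Transfer time t = π√(a_t³/μ) = π√((5.950×10^5)³ / 1.267×10^8) = 1.281×10^5 s.
Converting: 1.281×10^5 s ÷ 3600 s/hour = 35.6 hours.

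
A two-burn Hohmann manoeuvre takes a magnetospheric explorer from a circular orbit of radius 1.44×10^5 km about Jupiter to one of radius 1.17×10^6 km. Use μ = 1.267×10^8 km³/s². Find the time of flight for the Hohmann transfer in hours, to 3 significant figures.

Transfer-ellipse semi-major axis a_t = (r₁ + r₂)/2 = (1.440×10^5 + 1.170×10^6)/2 = 6.570×10^5 km.
Transfer time t = π√(a_t³/μ) = π√((6.570×10^5)³ / 1.267×10^8) = 1.486×10^5 s.
Converting: 1.486×10^5 s ÷ 3600 s/hour = 41.3 hours.

t = 41.3 hours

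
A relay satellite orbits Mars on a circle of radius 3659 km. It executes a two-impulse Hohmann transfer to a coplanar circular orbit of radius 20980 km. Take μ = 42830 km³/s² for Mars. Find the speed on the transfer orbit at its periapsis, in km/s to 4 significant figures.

Transfer-ellipse semi-major axis a_t = (r₁ + r₂)/2 = (3659 + 20980)/2 = 12319.5 km.
At periapsis, r = 3659 km.
Applying v² = μ(2/r − 1/a_t): v = 4.465 km/s.

v = 4.465 km/s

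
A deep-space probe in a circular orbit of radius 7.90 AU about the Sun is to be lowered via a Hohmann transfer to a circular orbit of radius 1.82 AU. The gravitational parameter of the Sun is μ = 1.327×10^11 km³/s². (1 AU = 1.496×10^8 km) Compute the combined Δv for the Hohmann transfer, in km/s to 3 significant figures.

In km: r₁ = 7.90 × 1.496×10^8 = 1.18184×10^9 km; r₂ = 1.82 × 1.496×10^8 = 2.72272×10^8 km.
The Hohmann ellipse has a_t = (r₁ + r₂)/2 = 7.27056×10^8 km.
At r₁ the circular-orbit speed is v₁ = √(μ/r₁) = 10.5963 km/s.
On the transfer ellipse at r₁, v² = μ(2/r − 1/a) gives v_a = √[μ(2/r₁ − 1/a_t)] = 6.48446 km/s.
First burn Δv₁ = |v_a − v₁| = 4.112 km/s.
At r₂, v₂ = √(μ/r₂) = 22.08 km/s.
Transfer-orbit speed at r₂: v_p = √[μ(2/r₂ − 1/a_t)] = 28.15 km/s.
Second burn Δv₂ = |v₂ − v_p| = 6.070 km/s.
Total Δv = Δv₁ + Δv₂ = 10.18 km/s.

Δv = 10.2 km/s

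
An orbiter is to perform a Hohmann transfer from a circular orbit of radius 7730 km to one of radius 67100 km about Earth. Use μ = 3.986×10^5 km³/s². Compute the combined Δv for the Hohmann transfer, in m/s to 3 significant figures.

Δv = 3770 m/s

Semi-major axis of the transfer orbit: a_t = (7730 + 67100)/2 = 37415 km.
At r₁ the circular-orbit speed is v₁ = √(μ/r₁) = 7.181 km/s.
On the transfer ellipse at r₁, vis-viva equation gives v_p = √[μ(2/r₁ − 1/a_t)] = 9.617 km/s.
First burn Δv₁ = |v_p − v₁| = 2.436 km/s.
Circular speed at r₂: v₂ = √(μ/r₂) = 2.437 km/s.
Transfer-orbit speed at r₂: v_a = √[μ(2/r₂ − 1/a_t)] = 1.108 km/s.
Second burn Δv₂ = |v₂ − v_a| = 1.329 km/s.
Total Δv = Δv₁ + Δv₂ = 3.765 km/s.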